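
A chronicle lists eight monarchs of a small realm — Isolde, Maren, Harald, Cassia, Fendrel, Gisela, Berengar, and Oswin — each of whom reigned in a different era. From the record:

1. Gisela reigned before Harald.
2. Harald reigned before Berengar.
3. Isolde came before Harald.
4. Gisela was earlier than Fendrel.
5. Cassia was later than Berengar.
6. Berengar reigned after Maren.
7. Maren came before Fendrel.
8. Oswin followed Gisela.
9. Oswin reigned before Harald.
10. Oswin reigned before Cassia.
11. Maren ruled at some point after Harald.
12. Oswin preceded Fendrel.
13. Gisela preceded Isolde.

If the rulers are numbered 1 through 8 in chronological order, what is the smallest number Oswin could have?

2

Gisela must come before Oswin — 1 forced predecessor.
Nothing else is forced ahead of Oswin, so their earliest slot is position 1 + 1 = 2.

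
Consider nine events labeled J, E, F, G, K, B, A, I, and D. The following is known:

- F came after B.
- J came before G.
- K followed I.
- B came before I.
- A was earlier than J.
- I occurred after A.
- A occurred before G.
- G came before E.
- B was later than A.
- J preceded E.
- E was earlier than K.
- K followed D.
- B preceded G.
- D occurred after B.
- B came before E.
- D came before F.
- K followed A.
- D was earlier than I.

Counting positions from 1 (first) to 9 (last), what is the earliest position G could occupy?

4

A, B, and J must all come before G — 3 forced predecessors.
Nothing else is forced ahead of G, so its earliest slot is position 3 + 1 = 4.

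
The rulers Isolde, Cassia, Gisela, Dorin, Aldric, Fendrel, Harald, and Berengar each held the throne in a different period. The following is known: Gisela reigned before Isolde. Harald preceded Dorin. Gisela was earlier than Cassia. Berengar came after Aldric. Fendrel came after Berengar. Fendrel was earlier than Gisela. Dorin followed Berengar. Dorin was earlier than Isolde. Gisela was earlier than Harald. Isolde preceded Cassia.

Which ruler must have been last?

Every other ruler has a chain of constraints placing them before Cassia, so Cassia is last.

Cassia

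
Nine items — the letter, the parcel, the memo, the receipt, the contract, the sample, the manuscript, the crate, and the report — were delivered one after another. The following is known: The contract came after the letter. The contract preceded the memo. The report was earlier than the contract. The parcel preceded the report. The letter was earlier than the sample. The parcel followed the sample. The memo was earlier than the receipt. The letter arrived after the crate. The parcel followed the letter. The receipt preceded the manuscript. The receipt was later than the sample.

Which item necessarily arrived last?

the manuscript

Every other item has a chain of constraints placing it before the manuscript, so the manuscript is last.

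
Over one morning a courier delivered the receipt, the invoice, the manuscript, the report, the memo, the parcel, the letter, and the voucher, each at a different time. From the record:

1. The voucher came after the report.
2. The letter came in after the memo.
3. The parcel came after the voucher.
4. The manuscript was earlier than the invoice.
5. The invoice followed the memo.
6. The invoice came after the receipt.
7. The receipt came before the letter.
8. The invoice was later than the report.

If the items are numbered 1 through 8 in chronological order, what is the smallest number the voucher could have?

2

The report must come before the voucher — 1 forced predecessor.
Nothing else is forced ahead of the voucher, so its earliest slot is position 1 + 1 = 2.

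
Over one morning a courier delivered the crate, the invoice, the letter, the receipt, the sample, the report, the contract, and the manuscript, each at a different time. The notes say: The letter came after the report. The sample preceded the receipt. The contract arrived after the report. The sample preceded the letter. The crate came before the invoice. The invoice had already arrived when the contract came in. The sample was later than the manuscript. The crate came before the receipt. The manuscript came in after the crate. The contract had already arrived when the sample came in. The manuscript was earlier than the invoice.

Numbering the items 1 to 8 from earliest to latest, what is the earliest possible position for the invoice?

3

The crate and the manuscript must both come before the invoice — 2 forced predecessors.
Nothing else is forced ahead of the invoice, so its earliest slot is position 2 + 1 = 3.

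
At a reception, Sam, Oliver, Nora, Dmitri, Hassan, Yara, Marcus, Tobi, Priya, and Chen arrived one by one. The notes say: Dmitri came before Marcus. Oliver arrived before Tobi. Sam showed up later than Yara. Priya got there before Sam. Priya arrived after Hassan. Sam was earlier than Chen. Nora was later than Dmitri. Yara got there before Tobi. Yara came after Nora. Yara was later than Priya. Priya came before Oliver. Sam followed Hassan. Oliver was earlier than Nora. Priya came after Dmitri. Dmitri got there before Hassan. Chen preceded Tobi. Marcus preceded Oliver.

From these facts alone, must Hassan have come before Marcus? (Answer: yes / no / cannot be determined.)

cannot be determined

No chain of stated constraints runs from Hassan to Marcus, and none runs from Marcus to Hassan either.
So the relative order of Hassan and Marcus is not fixed by the given facts.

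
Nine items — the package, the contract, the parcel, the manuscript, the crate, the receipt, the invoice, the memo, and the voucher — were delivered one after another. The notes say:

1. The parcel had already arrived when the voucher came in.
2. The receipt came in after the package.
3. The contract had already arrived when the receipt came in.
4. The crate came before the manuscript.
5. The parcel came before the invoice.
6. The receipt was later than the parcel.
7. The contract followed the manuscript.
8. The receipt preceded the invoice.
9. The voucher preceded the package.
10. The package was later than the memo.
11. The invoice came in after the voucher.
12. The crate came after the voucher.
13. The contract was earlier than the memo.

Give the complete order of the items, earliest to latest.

the parcel, the voucher, the crate, the manuscript, the contract, the memo, the package, the receipt, the invoice

The constraints fix every adjacent pair, so only one ordering works:
the parcel → the voucher → the crate → the manuscript → the contract → the memo → the package → the receipt → the invoice.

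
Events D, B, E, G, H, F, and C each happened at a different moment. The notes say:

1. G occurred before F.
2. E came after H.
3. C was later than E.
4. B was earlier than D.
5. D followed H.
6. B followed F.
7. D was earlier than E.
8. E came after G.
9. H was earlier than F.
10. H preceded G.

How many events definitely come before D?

Directly stated before D: B and H.
F reaches D via F → B → D.
G reaches D via G → F → B → D.
That's B, F, G, and H — 4 in all.

4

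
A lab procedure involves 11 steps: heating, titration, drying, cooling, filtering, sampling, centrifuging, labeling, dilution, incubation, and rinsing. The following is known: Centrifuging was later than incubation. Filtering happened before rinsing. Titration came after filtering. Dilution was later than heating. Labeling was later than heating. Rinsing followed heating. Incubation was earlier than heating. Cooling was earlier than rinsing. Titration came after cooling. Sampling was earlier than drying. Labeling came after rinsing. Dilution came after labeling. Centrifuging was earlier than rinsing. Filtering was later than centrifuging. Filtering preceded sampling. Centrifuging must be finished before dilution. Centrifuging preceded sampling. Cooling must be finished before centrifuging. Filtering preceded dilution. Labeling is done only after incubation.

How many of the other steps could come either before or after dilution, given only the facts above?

Forced before dilution: centrifuging, cooling, filtering, heating, incubation, labeling, and rinsing.
That leaves drying, sampling, and titration with no forced order relative to dilution — 3.

3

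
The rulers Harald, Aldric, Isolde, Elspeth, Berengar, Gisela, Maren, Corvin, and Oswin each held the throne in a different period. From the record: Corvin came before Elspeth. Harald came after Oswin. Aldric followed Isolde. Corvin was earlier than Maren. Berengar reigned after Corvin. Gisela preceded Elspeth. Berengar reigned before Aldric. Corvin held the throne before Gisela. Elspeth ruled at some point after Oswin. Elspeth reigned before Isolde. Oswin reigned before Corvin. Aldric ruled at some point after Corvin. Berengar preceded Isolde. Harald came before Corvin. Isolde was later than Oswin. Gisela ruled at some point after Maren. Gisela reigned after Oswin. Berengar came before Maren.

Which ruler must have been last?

Aldric

Every other ruler has a chain of constraints placing them before Aldric, so Aldric is last.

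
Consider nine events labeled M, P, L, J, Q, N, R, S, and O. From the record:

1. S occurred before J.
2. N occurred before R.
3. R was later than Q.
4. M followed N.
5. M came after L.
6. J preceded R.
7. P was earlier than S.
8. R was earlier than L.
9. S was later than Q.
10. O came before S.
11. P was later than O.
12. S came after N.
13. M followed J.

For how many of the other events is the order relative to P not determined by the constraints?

Forced before P: O; forced after P: J, L, M, R, and S.
That leaves N and Q with no forced order relative to P — 2.

2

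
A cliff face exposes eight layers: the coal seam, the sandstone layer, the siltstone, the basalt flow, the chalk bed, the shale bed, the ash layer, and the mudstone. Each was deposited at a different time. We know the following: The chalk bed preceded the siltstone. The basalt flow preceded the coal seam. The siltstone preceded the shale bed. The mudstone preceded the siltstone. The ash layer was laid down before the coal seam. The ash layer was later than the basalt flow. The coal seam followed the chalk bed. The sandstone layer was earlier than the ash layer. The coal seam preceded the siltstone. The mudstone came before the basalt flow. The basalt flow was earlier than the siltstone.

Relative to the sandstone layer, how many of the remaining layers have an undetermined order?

3

Forced after the sandstone layer: the ash layer, the coal seam, the shale bed, and the siltstone.
That leaves the basalt flow, the chalk bed, and the mudstone with no forced order relative to the sandstone layer — 3.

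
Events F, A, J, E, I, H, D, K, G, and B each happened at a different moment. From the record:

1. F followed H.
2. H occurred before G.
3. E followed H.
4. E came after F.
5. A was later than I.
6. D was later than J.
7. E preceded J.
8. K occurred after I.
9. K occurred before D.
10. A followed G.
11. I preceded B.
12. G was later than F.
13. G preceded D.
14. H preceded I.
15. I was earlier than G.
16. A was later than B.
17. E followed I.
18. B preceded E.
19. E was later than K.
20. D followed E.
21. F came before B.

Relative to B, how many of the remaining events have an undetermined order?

2

Forced before B: F, H, and I; forced after B: A, D, E, and J.
That leaves G and K with no forced order relative to B — 2.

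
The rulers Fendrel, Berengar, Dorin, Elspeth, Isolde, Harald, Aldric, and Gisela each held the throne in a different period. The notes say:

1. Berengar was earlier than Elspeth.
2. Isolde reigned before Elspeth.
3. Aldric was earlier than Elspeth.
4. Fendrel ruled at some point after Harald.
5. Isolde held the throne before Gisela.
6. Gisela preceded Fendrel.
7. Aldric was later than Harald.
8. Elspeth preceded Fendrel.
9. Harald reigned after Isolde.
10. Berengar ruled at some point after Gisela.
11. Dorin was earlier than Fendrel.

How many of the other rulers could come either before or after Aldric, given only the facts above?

3

Forced before Aldric: Harald and Isolde; forced after Aldric: Elspeth and Fendrel.
That leaves Berengar, Dorin, and Gisela with no forced order relative to Aldric — 3.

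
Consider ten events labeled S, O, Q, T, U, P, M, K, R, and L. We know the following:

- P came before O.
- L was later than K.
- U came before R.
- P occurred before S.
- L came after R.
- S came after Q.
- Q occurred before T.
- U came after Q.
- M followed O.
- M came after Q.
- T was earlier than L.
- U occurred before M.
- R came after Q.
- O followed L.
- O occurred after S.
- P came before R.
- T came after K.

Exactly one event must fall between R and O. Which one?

L

Tracing the constraints gives R → L → O, so L sits after R and before O.
No other event is forced both after R and before O.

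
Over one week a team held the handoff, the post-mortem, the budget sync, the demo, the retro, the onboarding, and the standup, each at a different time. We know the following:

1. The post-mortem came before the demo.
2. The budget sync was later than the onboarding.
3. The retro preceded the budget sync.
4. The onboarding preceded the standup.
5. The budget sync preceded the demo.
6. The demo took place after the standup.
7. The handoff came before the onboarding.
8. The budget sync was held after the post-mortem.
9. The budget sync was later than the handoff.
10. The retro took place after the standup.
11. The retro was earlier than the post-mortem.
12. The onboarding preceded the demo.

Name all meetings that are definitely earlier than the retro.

Directly stated before the retro: the standup.
The handoff reaches the retro via the handoff → the onboarding → the standup → the retro.
The onboarding reaches the retro via the onboarding → the standup → the retro.
No chain forces the post-mortem (or any of the others) ahead of the retro.

the handoff, the onboarding, the standup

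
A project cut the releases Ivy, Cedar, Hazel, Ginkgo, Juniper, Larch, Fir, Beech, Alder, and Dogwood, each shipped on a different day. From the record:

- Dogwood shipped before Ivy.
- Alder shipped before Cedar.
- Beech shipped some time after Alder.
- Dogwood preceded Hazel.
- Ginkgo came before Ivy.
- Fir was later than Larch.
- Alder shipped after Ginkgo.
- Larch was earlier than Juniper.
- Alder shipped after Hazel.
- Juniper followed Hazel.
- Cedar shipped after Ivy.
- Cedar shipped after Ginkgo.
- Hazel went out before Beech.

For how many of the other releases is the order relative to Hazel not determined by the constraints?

Forced before Hazel: Dogwood; forced after Hazel: Alder, Beech, Cedar, and Juniper.
That leaves Fir, Ginkgo, Ivy, and Larch with no forced order relative to Hazel — 4.

4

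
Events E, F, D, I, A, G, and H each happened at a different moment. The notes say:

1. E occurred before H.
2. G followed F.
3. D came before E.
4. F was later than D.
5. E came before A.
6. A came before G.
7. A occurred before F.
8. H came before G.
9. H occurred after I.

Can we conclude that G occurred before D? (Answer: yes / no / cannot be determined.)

Tracing the constraints gives D → F → G, so D must come before G.
That means G cannot be before D.

no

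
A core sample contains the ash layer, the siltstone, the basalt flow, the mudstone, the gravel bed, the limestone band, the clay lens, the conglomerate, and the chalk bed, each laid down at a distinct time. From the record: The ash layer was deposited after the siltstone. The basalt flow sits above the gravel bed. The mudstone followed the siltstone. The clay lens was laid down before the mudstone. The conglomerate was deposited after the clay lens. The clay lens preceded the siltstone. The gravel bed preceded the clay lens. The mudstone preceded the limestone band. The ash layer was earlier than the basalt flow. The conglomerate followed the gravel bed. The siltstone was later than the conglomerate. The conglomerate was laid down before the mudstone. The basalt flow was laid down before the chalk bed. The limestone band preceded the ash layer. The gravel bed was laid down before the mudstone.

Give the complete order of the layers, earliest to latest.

the gravel bed, the clay lens, the conglomerate, the siltstone, the mudstone, the limestone band, the ash layer, the basalt flow, the chalk bed

The constraints fix every adjacent pair, so only one ordering works:
the gravel bed → the clay lens → the conglomerate → the siltstone → the mudstone → the limestone band → the ash layer → the basalt flow → the chalk bed.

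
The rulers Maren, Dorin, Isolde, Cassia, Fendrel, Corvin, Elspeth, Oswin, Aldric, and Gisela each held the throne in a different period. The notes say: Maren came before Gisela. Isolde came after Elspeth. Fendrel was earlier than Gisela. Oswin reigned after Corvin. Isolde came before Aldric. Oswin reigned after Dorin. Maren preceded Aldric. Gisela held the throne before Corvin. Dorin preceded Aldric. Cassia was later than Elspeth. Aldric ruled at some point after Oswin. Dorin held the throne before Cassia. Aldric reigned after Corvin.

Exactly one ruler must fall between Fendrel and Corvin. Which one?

Gisela

Tracing the constraints gives Fendrel → Gisela → Corvin, so Gisela sits after Fendrel and before Corvin.
No other ruler is forced both after Fendrel and before Corvin.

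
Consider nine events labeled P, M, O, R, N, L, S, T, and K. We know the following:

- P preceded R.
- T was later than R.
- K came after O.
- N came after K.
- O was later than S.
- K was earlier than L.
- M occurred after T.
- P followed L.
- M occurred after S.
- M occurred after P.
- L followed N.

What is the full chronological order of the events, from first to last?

The constraints fix every adjacent pair, so only one ordering works:
S → O → K → N → L → P → R → T → M.

S, O, K, N, L, P, R, T, M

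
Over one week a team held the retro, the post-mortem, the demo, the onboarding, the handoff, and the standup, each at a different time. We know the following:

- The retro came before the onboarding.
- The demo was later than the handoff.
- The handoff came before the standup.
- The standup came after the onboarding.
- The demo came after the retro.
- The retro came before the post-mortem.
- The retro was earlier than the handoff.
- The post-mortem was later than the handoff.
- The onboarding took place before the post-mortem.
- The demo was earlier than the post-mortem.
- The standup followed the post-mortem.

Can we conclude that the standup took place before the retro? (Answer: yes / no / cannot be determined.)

no

Tracing the constraints gives the retro → the onboarding → the standup, so the retro must come before the standup.
That means the standup cannot be before the retro.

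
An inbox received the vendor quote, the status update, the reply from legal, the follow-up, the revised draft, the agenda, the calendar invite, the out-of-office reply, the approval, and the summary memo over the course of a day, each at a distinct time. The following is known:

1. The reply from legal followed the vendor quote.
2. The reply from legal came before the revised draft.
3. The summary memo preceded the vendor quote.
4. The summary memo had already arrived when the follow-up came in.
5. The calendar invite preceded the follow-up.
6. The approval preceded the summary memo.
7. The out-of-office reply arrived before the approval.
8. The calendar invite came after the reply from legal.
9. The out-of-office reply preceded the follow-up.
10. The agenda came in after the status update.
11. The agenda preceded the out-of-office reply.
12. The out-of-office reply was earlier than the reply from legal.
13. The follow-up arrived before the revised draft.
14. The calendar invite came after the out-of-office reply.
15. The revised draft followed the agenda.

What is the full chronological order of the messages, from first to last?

the status update, the agenda, the out-of-office reply, the approval, the summary memo, the vendor quote, the reply from legal, the calendar invite, the follow-up, the revised draft

The constraints fix every adjacent pair, so only one ordering works:
the status update → the agenda → the out-of-office reply → the approval → the summary memo → the vendor quote → the reply from legal → the calendar invite → the follow-up → the revised draft.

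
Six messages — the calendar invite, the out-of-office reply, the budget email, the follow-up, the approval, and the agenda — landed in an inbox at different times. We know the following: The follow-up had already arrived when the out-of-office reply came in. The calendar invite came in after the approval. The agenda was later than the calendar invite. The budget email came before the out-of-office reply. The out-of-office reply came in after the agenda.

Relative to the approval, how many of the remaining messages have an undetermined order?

2

Forced after the approval: the agenda, the calendar invite, and the out-of-office reply.
That leaves the budget email and the follow-up with no forced order relative to the approval — 2.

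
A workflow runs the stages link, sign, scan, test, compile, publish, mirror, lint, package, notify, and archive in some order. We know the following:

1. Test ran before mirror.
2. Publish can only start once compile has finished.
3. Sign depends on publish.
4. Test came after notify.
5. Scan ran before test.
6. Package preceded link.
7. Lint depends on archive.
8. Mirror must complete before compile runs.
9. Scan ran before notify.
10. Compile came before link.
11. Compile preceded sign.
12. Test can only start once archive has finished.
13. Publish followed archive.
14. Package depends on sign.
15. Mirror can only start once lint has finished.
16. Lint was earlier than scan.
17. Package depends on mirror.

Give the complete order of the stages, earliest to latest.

archive, lint, scan, notify, test, mirror, compile, publish, sign, package, link

The constraints fix every adjacent pair, so only one ordering works:
archive → lint → scan → notify → test → mirror → compile → publish → sign → package → link.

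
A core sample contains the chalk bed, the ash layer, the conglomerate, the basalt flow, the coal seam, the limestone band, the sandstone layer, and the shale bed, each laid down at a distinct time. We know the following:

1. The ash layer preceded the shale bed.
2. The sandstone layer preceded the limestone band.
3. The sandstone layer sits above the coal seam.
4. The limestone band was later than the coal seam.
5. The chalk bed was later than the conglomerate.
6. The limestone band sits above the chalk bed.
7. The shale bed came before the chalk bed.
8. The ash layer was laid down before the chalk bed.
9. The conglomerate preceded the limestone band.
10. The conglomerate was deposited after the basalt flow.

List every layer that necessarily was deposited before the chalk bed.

the ash layer, the basalt flow, the conglomerate, the shale bed

Directly stated before the chalk bed: the ash layer, the conglomerate, and the shale bed.
The basalt flow reaches the chalk bed via the basalt flow → the conglomerate → the chalk bed.
No chain forces the sandstone layer (or any of the others) ahead of the chalk bed.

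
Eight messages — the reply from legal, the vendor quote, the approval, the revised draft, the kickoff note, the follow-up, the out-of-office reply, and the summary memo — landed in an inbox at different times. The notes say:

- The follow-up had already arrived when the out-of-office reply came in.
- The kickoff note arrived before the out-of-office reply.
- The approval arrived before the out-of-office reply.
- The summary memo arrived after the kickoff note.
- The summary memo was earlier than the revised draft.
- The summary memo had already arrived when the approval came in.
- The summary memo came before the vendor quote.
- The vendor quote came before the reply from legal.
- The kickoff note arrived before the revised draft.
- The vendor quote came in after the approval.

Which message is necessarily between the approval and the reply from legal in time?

the vendor quote

Tracing the constraints gives the approval → the vendor quote → the reply from legal, so the vendor quote sits after the approval and before the reply from legal.
No other message is forced both after the approval and before the reply from legal.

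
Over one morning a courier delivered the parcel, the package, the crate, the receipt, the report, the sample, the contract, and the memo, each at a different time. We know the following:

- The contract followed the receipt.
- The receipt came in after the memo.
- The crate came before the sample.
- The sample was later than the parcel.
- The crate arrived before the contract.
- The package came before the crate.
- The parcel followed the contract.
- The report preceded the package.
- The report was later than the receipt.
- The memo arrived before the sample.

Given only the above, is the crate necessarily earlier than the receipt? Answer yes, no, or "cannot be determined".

no

Tracing the constraints gives the receipt → the report → the package → the crate, so the receipt must come before the crate.
That means the crate cannot be before the receipt.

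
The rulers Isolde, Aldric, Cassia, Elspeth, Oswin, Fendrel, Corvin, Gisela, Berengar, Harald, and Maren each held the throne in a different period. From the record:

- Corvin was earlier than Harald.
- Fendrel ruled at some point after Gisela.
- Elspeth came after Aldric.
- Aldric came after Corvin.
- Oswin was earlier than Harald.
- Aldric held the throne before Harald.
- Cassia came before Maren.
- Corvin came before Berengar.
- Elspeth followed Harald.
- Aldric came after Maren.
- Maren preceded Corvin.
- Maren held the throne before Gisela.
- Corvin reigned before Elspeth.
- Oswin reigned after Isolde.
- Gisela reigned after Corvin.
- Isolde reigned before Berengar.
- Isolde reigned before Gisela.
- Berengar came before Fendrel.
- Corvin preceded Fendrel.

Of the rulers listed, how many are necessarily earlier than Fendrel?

Directly stated before Fendrel: Berengar, Corvin, and Gisela.
Cassia reaches Fendrel via Cassia → Maren → Gisela → Fendrel.
Isolde reaches Fendrel via Isolde → Gisela → Fendrel.
Maren reaches Fendrel via Maren → Gisela → Fendrel.
No chain forces Harald (or any of the others) ahead of Fendrel.
That's Berengar, Cassia, Corvin, Gisela, Isolde, and Maren — 6 in all.

6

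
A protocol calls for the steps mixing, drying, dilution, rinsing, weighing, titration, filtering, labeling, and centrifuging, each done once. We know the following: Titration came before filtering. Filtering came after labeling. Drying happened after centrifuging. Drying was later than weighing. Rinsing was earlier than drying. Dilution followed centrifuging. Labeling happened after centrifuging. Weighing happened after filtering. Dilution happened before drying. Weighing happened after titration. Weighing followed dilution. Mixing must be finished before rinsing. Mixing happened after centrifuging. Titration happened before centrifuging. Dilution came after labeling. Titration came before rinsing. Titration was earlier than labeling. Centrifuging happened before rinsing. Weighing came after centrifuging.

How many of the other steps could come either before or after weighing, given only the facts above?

2

Forced before weighing: centrifuging, dilution, filtering, labeling, and titration; forced after weighing: drying.
That leaves mixing and rinsing with no forced order relative to weighing — 2.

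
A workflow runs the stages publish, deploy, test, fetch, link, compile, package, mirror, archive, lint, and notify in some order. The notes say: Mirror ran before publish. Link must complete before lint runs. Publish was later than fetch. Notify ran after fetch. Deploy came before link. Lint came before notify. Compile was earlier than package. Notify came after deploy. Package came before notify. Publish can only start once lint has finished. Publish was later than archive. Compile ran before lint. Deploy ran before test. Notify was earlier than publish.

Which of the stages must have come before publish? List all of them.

Directly stated before publish: archive, fetch, lint, mirror, and notify.
Compile reaches publish via compile → lint → publish.
Deploy reaches publish via deploy → notify → publish.
Link reaches publish via link → lint → publish.
Likewise package reaches publish by chaining the stated constraints.
No chain forces test ahead of publish.

archive, compile, deploy, fetch, link, lint, mirror, notify, package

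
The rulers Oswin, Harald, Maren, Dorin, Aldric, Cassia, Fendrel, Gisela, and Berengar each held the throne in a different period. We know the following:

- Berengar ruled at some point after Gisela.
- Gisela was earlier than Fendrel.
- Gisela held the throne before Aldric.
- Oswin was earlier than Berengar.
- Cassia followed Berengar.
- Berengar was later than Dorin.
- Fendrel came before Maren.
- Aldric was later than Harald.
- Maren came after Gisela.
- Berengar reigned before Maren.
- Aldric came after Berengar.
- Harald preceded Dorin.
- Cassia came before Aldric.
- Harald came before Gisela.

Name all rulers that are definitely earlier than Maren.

Berengar, Dorin, Fendrel, Gisela, Harald, Oswin

Directly stated before Maren: Berengar, Fendrel, and Gisela.
Dorin reaches Maren via Dorin → Berengar → Maren.
Harald reaches Maren via Harald → Gisela → Maren.
Oswin reaches Maren via Oswin → Berengar → Maren.
No chain forces Aldric (or any of the others) ahead of Maren.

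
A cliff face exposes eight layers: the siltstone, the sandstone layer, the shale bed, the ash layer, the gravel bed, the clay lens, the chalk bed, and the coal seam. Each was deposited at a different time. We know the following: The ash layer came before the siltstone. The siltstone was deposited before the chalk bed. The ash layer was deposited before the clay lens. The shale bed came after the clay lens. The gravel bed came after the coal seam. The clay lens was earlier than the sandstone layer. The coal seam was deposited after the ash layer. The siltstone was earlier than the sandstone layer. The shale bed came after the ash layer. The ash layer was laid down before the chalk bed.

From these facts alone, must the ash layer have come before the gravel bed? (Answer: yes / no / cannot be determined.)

yes

Chain the constraints: the ash layer → the coal seam → the gravel bed. Each link is directly stated, so the ash layer comes before the gravel bed.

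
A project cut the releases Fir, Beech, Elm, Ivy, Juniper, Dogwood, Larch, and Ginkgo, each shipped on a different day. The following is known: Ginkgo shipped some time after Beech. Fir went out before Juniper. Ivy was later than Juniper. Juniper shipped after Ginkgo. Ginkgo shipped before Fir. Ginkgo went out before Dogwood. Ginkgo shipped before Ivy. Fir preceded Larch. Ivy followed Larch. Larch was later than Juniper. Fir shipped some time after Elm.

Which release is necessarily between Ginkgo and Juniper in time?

Fir

Tracing the constraints gives Ginkgo → Fir → Juniper, so Fir sits after Ginkgo and before Juniper.
No other release is forced both after Ginkgo and before Juniper.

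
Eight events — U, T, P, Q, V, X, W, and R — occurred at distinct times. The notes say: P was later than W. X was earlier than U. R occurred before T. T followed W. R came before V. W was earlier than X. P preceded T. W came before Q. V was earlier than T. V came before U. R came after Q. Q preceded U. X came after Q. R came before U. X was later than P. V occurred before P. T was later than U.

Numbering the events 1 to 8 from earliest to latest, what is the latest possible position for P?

5

P must come before T, U, and X — 3 events forced after it.
Everything else can be placed before P in some valid order, so P can sit as late as position 8 − 3 = 5.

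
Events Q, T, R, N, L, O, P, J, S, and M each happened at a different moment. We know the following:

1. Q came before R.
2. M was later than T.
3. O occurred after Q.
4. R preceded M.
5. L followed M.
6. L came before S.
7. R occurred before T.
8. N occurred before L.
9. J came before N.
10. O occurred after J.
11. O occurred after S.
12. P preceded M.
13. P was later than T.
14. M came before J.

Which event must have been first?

Q has a chain of constraints placing it before every other event, so Q must be first.

Q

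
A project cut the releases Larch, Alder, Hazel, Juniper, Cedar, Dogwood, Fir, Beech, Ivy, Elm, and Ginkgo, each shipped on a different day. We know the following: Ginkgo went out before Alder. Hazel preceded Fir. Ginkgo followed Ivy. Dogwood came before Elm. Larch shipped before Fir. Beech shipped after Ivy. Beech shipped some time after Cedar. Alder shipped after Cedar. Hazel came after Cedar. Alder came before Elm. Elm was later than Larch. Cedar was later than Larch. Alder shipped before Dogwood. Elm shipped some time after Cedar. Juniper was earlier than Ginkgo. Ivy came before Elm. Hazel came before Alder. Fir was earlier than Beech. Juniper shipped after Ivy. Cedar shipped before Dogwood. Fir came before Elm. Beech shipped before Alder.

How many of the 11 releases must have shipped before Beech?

Directly stated before Beech: Cedar, Fir, and Ivy.
Hazel reaches Beech via Hazel → Fir → Beech.
Larch reaches Beech via Larch → Cedar → Beech.
No chain forces Elm (or any of the others) ahead of Beech.
That's Cedar, Fir, Hazel, Ivy, and Larch — 5 in all.

5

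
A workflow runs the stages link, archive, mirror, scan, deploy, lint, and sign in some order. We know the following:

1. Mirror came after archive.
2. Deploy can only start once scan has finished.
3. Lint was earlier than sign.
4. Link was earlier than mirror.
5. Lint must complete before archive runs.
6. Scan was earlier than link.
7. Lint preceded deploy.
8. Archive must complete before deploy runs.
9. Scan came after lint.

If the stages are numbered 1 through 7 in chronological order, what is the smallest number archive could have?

Lint must come before archive — 1 forced predecessor.
Nothing else is forced ahead of archive, so its earliest slot is position 1 + 1 = 2.

2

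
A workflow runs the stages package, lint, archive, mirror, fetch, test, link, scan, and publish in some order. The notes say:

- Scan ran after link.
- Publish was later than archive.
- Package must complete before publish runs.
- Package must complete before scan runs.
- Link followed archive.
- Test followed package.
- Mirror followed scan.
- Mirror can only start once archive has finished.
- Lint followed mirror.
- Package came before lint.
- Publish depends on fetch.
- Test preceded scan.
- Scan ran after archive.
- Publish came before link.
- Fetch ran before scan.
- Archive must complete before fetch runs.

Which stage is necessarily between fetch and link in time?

publish

Tracing the constraints gives fetch → publish → link, so publish sits after fetch and before link.
No other stage is forced both after fetch and before link.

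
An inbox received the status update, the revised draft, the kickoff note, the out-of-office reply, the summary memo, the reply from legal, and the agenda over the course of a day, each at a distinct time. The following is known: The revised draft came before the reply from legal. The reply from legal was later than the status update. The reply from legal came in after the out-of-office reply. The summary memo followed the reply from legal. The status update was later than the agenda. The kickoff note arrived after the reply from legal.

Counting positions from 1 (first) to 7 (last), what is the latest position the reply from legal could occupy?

5

The reply from legal must come before the kickoff note and the summary memo — 2 messages forced after it.
Everything else can be placed before the reply from legal in some valid order, so the reply from legal can sit as late as position 7 − 2 = 5.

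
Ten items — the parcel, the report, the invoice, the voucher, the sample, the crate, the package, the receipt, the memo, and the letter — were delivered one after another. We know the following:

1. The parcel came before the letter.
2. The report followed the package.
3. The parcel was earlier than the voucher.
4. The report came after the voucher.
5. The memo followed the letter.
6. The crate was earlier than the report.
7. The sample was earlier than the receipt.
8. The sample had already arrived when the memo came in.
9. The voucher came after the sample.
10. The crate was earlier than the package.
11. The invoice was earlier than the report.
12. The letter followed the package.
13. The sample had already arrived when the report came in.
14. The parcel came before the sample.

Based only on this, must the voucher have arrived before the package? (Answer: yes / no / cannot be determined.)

No chain of stated constraints runs from the voucher to the package, and none runs from the package to the voucher either.
So the relative order of the voucher and the package is not fixed by the given facts.

cannot be determined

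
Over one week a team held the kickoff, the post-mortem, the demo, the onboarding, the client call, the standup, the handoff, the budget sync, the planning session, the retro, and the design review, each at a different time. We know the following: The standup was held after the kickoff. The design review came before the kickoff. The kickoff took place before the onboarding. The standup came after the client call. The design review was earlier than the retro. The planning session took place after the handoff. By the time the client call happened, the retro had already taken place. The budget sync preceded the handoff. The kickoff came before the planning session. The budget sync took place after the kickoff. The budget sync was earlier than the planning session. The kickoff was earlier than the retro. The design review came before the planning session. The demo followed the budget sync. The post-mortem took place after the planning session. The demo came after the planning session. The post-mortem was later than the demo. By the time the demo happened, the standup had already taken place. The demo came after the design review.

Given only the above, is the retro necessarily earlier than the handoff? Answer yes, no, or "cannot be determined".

cannot be determined

No chain of stated constraints runs from the retro to the handoff, and none runs from the handoff to the retro either.
So the relative order of the retro and the handoff is not fixed by the given facts.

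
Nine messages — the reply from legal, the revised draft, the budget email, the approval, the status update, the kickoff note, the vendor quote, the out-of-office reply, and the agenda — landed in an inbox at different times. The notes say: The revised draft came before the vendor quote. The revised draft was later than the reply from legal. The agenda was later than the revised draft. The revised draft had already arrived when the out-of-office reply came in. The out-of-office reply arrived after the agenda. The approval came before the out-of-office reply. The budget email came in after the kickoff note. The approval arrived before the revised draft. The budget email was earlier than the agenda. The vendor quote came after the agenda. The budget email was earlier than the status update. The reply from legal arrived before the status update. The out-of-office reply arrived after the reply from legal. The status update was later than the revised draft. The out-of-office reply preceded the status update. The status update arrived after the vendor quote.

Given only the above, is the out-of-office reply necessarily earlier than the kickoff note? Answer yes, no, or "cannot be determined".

no

Tracing the constraints gives the kickoff note → the budget email → the agenda → the out-of-office reply, so the kickoff note must come before the out-of-office reply.
That means the out-of-office reply cannot be before the kickoff note.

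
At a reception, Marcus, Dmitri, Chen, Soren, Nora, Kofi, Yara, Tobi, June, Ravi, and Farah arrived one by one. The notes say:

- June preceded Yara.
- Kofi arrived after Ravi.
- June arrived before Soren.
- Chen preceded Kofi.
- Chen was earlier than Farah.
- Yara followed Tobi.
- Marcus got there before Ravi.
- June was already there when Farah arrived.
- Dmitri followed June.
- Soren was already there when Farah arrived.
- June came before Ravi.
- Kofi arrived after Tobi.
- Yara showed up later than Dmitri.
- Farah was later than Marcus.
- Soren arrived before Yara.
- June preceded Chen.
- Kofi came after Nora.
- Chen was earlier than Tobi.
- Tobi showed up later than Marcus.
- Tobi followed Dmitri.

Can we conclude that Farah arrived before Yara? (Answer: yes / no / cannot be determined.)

cannot be determined

No chain of stated constraints runs from Farah to Yara, and none runs from Yara to Farah either.
So the relative order of Farah and Yara is not fixed by the given facts.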